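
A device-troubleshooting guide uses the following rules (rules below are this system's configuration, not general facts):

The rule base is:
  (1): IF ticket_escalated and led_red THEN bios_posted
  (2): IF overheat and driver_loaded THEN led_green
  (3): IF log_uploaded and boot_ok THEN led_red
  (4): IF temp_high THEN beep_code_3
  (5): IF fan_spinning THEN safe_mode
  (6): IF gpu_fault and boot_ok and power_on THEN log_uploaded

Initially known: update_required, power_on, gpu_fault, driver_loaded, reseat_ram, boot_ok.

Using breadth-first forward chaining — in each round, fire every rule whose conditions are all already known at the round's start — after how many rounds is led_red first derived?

Round 1 fires (6), giving log_uploaded.
Round 2 fires (3), giving led_red.
led_red first appears in round 2.

2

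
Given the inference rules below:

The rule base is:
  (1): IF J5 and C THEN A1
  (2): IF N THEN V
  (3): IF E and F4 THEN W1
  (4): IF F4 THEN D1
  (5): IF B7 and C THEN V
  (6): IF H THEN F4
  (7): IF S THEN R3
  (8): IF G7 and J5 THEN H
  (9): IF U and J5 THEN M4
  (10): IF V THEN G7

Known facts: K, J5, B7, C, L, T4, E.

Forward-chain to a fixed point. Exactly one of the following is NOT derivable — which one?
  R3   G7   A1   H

Round 1: (1) [IF J5 and C THEN A1]; (5) [IF B7 and C THEN V]. Adds A1, V.
Round 2: (10) [IF V THEN G7]. Adds G7.
Round 3: (8) [IF G7 and J5 THEN H]. Adds H.
Round 4: (6) [IF H THEN F4]. Adds F4.
Round 5: (3) [IF E and F4 THEN W1]; (4) [IF F4 THEN D1]. Adds W1, D1.
Derived: G7 (round 2), A1 (round 1), H (round 3). R3 never appears in any round.

R3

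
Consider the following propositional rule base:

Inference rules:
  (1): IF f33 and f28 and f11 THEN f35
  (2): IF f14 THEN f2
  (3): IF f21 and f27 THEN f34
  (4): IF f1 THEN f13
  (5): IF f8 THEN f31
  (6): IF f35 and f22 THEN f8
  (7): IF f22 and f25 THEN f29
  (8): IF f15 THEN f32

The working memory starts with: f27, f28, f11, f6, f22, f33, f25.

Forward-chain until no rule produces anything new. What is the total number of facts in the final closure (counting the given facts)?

11

[1] (1) [IF f33 and f28 and f11 THEN f35]; (7) [IF f22 and f25 THEN f29]. ⇒ new: f35, f29.
[2] (6) [IF f35 and f22 THEN f8]. ⇒ new: f8.
[3] (5) [IF f8 THEN f31]. ⇒ new: f31.
Closure: {f11, f22, f25, f27, f28, f29, f31, f33, f35, f6, f8} — 11 facts.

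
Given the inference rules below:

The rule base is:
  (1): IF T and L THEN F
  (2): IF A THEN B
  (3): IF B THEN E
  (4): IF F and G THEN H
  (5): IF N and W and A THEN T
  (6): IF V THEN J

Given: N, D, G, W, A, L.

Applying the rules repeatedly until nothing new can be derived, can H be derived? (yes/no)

Round 1 fires (2), (5), giving B, T.
Round 2 fires (1), (3), giving F, E.
Round 3 fires (4), giving H.
H appears in round 3, so it is derivable.

yes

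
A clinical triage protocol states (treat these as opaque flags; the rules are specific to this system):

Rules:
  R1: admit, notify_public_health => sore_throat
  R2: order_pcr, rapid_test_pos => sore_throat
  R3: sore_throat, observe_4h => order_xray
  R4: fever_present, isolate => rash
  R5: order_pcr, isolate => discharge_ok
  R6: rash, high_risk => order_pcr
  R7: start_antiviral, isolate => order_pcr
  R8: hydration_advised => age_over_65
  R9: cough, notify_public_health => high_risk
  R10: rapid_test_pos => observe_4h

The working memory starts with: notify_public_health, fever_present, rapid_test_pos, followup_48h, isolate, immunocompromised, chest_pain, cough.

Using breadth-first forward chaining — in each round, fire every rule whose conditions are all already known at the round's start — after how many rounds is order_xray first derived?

Round 1: R4 [fever_present, isolate => rash]; R9 [cough, notify_public_health => high_risk]; R10 [rapid_test_pos => observe_4h]. New: rash, high_risk, observe_4h.
Round 2: R6 [rash, high_risk => order_pcr]. New: order_pcr.
Round 3: R2 [order_pcr, rapid_test_pos => sore_throat]; R5 [order_pcr, isolate => discharge_ok]. New: sore_throat, discharge_ok.
Round 4: R3 [sore_throat, observe_4h => order_xray]. New: order_xray.
order_xray first appears in round 4.

4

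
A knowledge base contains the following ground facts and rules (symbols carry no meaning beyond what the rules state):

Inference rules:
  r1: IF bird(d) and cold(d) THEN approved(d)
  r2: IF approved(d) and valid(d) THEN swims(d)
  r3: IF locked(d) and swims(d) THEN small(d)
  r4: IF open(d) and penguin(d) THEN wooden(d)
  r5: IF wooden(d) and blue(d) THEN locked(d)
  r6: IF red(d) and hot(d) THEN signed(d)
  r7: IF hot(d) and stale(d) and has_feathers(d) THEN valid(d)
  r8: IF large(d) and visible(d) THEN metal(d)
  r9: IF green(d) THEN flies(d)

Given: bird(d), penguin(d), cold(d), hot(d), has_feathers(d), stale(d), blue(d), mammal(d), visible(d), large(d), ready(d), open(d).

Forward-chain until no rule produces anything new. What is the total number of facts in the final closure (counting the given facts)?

Round 1 fires r1, r4, r7, r8, giving approved(d), wooden(d), valid(d), metal(d).
Round 2 fires r2, r5, giving swims(d), locked(d).
Round 3 fires r3, giving small(d).
Closure: {approved(d), bird(d), blue(d), cold(d), has_feathers(d), hot(d), large(d), locked(d), mammal(d), metal(d), open(d), penguin(d), ready(d), small(d), stale(d), swims(d), valid(d), visible(d), wooden(d)} — 19 facts.

19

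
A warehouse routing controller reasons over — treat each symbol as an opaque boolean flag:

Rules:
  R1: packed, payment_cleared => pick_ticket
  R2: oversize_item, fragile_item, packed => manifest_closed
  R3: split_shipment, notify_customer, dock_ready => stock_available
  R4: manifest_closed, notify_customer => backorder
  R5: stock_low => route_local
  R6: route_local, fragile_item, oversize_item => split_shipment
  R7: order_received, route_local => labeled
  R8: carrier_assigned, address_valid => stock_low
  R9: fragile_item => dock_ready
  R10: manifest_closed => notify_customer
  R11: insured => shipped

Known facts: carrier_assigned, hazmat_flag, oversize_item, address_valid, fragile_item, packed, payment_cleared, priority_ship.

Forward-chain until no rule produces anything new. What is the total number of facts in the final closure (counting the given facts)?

Round 1 — R1, R2, R8, R9, derive pick_ticket, manifest_closed, stock_low, dock_ready.
Round 2 — R5, R10, derive route_local, notify_customer.
Round 3 — R4, R6, derive backorder, split_shipment.
Round 4 — R3, derive stock_available.
Closure: {address_valid, backorder, carrier_assigned, dock_ready, fragile_item, hazmat_flag, manifest_closed, notify_customer, oversize_item, packed, payment_cleared, pick_ticket, priority_ship, route_local, split_shipment, stock_available, stock_low} — 17 facts.

17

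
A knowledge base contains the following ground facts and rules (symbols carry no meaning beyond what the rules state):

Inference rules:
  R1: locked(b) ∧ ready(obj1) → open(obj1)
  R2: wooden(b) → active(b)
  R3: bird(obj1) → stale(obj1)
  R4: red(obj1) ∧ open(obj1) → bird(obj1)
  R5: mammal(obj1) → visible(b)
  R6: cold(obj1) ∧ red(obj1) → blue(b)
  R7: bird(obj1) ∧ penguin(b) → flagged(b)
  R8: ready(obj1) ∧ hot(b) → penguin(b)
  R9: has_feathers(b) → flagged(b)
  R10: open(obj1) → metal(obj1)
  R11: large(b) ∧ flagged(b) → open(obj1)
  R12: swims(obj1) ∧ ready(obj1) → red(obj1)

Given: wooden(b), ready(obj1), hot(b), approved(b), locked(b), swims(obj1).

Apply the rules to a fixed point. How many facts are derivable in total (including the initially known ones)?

14

Round 1 — R1, R2, R8, R12, derive open(obj1), active(b), penguin(b), red(obj1).
Round 2 — R4, R10, derive bird(obj1), metal(obj1).
Round 3 — R3, R7, derive stale(obj1), flagged(b).
Closure: {active(b), approved(b), bird(obj1), flagged(b), hot(b), locked(b), metal(obj1), open(obj1), penguin(b), ready(obj1), red(obj1), stale(obj1), swims(obj1), wooden(b)} — 14 facts.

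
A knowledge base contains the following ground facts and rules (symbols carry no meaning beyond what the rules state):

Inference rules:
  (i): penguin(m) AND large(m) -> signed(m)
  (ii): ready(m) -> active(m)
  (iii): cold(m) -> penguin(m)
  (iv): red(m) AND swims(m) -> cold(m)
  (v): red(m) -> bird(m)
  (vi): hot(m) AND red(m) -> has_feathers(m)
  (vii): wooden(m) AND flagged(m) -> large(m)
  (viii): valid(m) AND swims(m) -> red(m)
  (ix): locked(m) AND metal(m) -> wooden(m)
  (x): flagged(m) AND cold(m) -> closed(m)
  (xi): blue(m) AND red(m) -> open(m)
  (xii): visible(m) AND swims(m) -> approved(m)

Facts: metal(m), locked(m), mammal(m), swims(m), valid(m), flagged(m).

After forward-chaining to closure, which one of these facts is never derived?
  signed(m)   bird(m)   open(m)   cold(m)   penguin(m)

Round 1 — (viii), (ix), derive red(m), wooden(m).
Round 2 — (iv), (v), (vii), derive cold(m), bird(m), large(m).
Round 3 — (iii), (x), derive penguin(m), closed(m).
Round 4 — (i), derive signed(m).
Derived: bird(m) (round 2), signed(m) (round 4), cold(m) (round 2), penguin(m) (round 3). open(m) never appears in any round.

open(m)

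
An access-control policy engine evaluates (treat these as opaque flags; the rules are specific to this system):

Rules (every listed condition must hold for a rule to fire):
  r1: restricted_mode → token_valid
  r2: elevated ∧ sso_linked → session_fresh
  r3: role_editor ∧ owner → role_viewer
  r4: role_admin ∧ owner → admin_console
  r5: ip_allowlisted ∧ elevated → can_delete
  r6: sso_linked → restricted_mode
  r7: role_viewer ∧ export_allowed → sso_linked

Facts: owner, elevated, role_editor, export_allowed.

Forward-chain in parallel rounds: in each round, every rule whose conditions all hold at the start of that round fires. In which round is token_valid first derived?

4

Round 1 — r3, derive role_viewer.
Round 2 — r7, derive sso_linked.
Round 3 — r2, r6, derive session_fresh, restricted_mode.
Round 4 — r1, derive token_valid.
token_valid first appears in round 4.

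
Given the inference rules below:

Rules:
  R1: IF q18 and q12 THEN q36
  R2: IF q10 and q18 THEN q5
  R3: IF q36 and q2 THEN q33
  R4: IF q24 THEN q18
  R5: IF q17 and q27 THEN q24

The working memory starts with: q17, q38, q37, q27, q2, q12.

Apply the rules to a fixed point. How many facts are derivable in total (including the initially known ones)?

Round 1 fires R5, giving q24.
Round 2 fires R4, giving q18.
Round 3 fires R1, giving q36.
Round 4 fires R3, giving q33.
Closure: {q12, q17, q18, q2, q24, q27, q33, q36, q37, q38} — 10 facts.

10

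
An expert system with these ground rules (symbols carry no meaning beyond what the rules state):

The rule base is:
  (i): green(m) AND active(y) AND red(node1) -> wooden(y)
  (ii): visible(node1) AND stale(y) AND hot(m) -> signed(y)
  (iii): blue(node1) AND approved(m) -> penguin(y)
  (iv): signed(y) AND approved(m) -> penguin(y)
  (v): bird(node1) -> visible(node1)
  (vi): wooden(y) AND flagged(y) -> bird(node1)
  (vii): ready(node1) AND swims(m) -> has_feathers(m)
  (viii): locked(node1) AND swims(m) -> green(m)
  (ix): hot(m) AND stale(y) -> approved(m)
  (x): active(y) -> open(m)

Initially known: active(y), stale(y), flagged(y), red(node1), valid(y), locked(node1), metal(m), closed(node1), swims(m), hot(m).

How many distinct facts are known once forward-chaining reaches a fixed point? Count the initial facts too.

18

[1] (viii) [locked(node1) AND swims(m) -> green(m)]; (ix) [hot(m) AND stale(y) -> approved(m)]; (x) [active(y) -> open(m)]. ⇒ new: green(m), approved(m), open(m).
[2] (i) [green(m) AND active(y) AND red(node1) -> wooden(y)]. ⇒ new: wooden(y).
[3] (vi) [wooden(y) AND flagged(y) -> bird(node1)]. ⇒ new: bird(node1).
[4] (v) [bird(node1) -> visible(node1)]. ⇒ new: visible(node1).
[5] (ii) [visible(node1) AND stale(y) AND hot(m) -> signed(y)]. ⇒ new: signed(y).
[6] (iv) [signed(y) AND approved(m) -> penguin(y)]. ⇒ new: penguin(y).
Closure: {active(y), approved(m), bird(node1), closed(node1), flagged(y), green(m), hot(m), locked(node1), metal(m), open(m), penguin(y), red(node1), signed(y), stale(y), swims(m), valid(y), visible(node1), wooden(y)} — 18 facts.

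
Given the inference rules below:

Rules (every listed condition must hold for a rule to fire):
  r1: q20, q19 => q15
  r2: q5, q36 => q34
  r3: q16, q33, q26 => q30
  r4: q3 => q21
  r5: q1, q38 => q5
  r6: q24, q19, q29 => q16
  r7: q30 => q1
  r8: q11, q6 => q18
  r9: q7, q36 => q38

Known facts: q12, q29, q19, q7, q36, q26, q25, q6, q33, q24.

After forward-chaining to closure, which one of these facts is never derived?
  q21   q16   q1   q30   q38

q21

Round 1 — r6, r9, derive q16, q38.
Round 2 — r3, derive q30.
Round 3 — r7, derive q1.
Round 4 — r5, derive q5.
Round 5 — r2, derive q34.
Derived: q16 (round 1), q30 (round 2), q1 (round 3), q38 (round 1). q21 never appears in any round.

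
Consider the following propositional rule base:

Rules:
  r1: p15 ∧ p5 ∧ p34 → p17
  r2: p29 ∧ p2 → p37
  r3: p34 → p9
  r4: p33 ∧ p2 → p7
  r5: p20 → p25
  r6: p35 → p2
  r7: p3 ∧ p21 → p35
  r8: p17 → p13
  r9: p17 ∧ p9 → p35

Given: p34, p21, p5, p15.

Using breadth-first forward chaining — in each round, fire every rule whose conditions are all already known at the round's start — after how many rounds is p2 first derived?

3

Round 1: r1 [p15 ∧ p5 ∧ p34 → p17]; r3 [p34 → p9]. Adds p17, p9.
Round 2: r8 [p17 → p13]; r9 [p17 ∧ p9 → p35]. Adds p13, p35.
Round 3: r6 [p35 → p2]. Adds p2.
p2 first appears in round 3.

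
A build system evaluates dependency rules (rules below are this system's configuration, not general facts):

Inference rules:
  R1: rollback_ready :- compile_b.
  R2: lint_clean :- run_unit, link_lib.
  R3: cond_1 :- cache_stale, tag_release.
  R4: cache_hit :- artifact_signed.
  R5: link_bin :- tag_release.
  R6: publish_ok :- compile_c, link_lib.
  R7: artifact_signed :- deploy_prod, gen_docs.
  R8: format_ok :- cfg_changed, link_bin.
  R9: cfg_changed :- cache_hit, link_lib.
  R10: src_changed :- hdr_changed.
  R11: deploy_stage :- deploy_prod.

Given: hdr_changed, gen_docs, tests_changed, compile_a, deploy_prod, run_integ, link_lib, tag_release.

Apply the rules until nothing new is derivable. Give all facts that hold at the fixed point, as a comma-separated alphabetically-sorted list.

Round 1 fires R5, R7, R10, R11, giving link_bin, artifact_signed, src_changed, deploy_stage.
Round 2 fires R4, giving cache_hit.
Round 3 fires R9, giving cfg_changed.
Round 4 fires R8, giving format_ok.

artifact_signed, cache_hit, cfg_changed, compile_a, deploy_prod, deploy_stage, format_ok, gen_docs, hdr_changed, link_bin, link_lib, run_integ, src_changed, tag_release, tests_changed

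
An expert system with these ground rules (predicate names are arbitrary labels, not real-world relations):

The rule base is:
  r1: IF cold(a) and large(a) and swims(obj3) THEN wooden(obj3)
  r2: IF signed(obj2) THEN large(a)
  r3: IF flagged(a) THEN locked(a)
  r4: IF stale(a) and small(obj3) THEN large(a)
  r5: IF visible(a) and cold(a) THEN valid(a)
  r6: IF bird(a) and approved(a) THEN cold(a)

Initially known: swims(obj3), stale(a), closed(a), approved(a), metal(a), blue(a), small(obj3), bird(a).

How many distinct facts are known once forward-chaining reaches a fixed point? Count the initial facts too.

11

Round 1 fires r4, r6, giving large(a), cold(a).
Round 2 fires r1, giving wooden(obj3).
Closure: {approved(a), bird(a), blue(a), closed(a), cold(a), large(a), metal(a), small(obj3), stale(a), swims(obj3), wooden(obj3)} — 11 facts.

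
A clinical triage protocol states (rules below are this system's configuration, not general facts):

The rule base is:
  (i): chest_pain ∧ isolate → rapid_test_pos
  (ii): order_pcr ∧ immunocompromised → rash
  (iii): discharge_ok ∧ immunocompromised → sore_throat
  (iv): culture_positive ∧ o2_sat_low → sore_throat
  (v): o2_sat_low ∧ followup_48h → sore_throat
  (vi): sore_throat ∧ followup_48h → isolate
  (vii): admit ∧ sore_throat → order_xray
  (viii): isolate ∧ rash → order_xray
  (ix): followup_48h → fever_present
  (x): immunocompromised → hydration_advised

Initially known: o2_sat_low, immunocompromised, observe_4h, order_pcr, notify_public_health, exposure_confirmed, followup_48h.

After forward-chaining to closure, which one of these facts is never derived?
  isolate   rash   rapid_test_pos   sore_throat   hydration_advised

Round 1: (ii) [order_pcr ∧ immunocompromised → rash]; (v) [o2_sat_low ∧ followup_48h → sore_throat]; (ix) [followup_48h → fever_present]; (x) [immunocompromised → hydration_advised]. Adds rash, sore_throat, fever_present, hydration_advised.
Round 2: (vi) [sore_throat ∧ followup_48h → isolate]. Adds isolate.
Round 3: (viii) [isolate ∧ rash → order_xray]. Adds order_xray.
Derived: rash (round 1), hydration_advised (round 1), isolate (round 2), sore_throat (round 1). rapid_test_pos never appears in any round.

rapid_test_pos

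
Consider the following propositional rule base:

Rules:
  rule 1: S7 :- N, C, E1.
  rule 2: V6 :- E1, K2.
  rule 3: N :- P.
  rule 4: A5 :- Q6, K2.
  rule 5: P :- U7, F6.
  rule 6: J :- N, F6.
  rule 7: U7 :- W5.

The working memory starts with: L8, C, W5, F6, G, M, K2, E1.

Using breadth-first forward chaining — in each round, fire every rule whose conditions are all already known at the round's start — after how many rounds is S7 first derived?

4

Round 1 fires rule 2, rule 7, giving V6, U7.
Round 2 fires rule 5, giving P.
Round 3 fires rule 3, giving N.
Round 4 fires rule 1, rule 6, giving S7, J.
S7 first appears in round 4.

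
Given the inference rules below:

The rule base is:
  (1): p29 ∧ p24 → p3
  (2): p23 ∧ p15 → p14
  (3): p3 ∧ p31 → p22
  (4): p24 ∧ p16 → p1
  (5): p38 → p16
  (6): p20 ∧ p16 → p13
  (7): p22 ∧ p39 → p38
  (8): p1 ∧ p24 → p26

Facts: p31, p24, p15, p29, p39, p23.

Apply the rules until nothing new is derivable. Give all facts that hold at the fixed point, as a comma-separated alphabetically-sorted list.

[1] (1) [p29 ∧ p24 → p3]; (2) [p23 ∧ p15 → p14]. ⇒ new: p3, p14.
[2] (3) [p3 ∧ p31 → p22]. ⇒ new: p22.
[3] (7) [p22 ∧ p39 → p38]. ⇒ new: p38.
[4] (5) [p38 → p16]. ⇒ new: p16.
[5] (4) [p24 ∧ p16 → p1]. ⇒ new: p1.
[6] (8) [p1 ∧ p24 → p26]. ⇒ new: p26.

p1, p14, p15, p16, p22, p23, p24, p26, p29, p3, p31, p38, p39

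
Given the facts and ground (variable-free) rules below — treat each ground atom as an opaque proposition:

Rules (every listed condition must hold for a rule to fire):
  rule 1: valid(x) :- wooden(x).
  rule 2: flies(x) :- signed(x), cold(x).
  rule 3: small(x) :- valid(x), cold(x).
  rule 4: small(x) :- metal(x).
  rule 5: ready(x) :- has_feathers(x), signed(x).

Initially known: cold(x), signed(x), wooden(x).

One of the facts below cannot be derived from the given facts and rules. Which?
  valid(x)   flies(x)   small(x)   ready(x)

ready(x)

Round 1: rule 1 [valid(x) :- wooden(x).]; rule 2 [flies(x) :- signed(x), cold(x).]. New: valid(x), flies(x).
Round 2: rule 3 [small(x) :- valid(x), cold(x).]. New: small(x).
Derived: small(x) (round 2), valid(x) (round 1), flies(x) (round 1). ready(x) never appears in any round.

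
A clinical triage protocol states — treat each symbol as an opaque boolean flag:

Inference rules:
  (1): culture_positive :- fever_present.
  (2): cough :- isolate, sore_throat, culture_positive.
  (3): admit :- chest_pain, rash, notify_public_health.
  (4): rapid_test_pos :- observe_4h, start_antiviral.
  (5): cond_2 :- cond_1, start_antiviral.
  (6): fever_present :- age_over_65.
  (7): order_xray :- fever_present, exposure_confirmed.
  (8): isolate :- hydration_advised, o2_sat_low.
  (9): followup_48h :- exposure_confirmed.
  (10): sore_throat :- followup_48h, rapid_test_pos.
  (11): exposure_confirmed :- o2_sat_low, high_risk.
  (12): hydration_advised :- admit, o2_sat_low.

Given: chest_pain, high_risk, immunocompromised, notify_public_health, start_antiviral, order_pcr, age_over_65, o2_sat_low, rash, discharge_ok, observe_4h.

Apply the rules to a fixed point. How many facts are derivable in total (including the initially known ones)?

22

[1] (3) [admit :- chest_pain, rash, notify_public_health.]; (4) [rapid_test_pos :- observe_4h, start_antiviral.]; (6) [fever_present :- age_over_65.]; (11) [exposure_confirmed :- o2_sat_low, high_risk.]. ⇒ new: admit, rapid_test_pos, fever_present, exposure_confirmed.
[2] (1) [culture_positive :- fever_present.]; (7) [order_xray :- fever_present, exposure_confirmed.]; (9) [followup_48h :- exposure_confirmed.]; (12) [hydration_advised :- admit, o2_sat_low.]. ⇒ new: culture_positive, order_xray, followup_48h, hydration_advised.
[3] (8) [isolate :- hydration_advised, o2_sat_low.]; (10) [sore_throat :- followup_48h, rapid_test_pos.]. ⇒ new: isolate, sore_throat.
[4] (2) [cough :- isolate, sore_throat, culture_positive.]. ⇒ new: cough.
Closure: {admit, age_over_65, chest_pain, cough, culture_positive, discharge_ok, exposure_confirmed, fever_present, followup_48h, high_risk, hydration_advised, immunocompromised, isolate, notify_public_health, o2_sat_low, observe_4h, order_pcr, order_xray, rapid_test_pos, rash, sore_throat, start_antiviral} — 22 facts.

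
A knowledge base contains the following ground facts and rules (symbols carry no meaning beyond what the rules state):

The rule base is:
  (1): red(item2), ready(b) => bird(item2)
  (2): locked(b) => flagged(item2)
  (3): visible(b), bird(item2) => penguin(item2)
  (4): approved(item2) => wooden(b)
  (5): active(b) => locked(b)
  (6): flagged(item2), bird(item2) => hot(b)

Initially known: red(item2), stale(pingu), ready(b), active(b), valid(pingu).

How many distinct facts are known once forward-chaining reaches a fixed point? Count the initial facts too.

9

Round 1: (1) [red(item2), ready(b) => bird(item2)]; (5) [active(b) => locked(b)]. New: bird(item2), locked(b).
Round 2: (2) [locked(b) => flagged(item2)]. New: flagged(item2).
Round 3: (6) [flagged(item2), bird(item2) => hot(b)]. New: hot(b).
Closure: {active(b), bird(item2), flagged(item2), hot(b), locked(b), ready(b), red(item2), stale(pingu), valid(pingu)} — 9 facts.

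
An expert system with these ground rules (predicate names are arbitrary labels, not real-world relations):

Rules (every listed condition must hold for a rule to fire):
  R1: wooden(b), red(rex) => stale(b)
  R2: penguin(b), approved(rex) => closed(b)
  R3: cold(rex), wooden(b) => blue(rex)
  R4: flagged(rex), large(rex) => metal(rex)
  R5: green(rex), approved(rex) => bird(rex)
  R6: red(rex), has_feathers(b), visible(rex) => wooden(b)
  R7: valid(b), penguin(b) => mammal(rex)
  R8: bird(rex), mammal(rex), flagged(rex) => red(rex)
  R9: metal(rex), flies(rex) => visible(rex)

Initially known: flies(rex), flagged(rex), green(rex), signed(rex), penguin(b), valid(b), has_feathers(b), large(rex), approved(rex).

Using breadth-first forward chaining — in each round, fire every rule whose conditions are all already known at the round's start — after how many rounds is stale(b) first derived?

Round 1 fires R2, R4, R5, R7, giving closed(b), metal(rex), bird(rex), mammal(rex).
Round 2 fires R8, R9, giving red(rex), visible(rex).
Round 3 fires R6, giving wooden(b).
Round 4 fires R1, giving stale(b).
stale(b) first appears in round 4.

4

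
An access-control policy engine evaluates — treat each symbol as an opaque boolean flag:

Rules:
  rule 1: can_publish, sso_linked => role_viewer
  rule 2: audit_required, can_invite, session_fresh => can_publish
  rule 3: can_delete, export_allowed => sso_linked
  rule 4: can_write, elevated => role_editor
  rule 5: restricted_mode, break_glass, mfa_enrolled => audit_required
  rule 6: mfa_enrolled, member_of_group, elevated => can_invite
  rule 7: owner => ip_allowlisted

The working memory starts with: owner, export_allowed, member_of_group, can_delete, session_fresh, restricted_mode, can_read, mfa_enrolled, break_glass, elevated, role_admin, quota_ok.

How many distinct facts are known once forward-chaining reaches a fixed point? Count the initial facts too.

Round 1: rule 3 [can_delete, export_allowed => sso_linked]; rule 5 [restricted_mode, break_glass, mfa_enrolled => audit_required]; rule 6 [mfa_enrolled, member_of_group, elevated => can_invite]; rule 7 [owner => ip_allowlisted]. New: sso_linked, audit_required, can_invite, ip_allowlisted.
Round 2: rule 2 [audit_required, can_invite, session_fresh => can_publish]. New: can_publish.
Round 3: rule 1 [can_publish, sso_linked => role_viewer]. New: role_viewer.
Closure: {audit_required, break_glass, can_delete, can_invite, can_publish, can_read, elevated, export_allowed, ip_allowlisted, member_of_group, mfa_enrolled, owner, quota_ok, restricted_mode, role_admin, role_viewer, session_fresh, sso_linked} — 18 facts.

18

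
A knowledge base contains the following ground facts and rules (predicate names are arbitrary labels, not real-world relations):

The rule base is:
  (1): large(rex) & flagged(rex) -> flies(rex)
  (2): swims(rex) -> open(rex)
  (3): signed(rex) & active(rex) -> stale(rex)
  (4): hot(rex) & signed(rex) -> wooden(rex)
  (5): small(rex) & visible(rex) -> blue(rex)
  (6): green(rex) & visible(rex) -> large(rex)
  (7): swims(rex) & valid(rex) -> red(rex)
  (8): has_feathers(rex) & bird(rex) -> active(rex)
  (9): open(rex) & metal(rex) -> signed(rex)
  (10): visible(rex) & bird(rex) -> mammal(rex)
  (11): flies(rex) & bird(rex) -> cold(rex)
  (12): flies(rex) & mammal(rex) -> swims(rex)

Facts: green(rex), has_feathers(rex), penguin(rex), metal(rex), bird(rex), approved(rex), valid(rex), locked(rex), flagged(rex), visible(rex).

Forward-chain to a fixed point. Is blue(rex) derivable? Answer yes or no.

no

[1] (6) [green(rex) & visible(rex) -> large(rex)]; (8) [has_feathers(rex) & bird(rex) -> active(rex)]; (10) [visible(rex) & bird(rex) -> mammal(rex)]. ⇒ new: large(rex), active(rex), mammal(rex).
[2] (1) [large(rex) & flagged(rex) -> flies(rex)]. ⇒ new: flies(rex).
[3] (11) [flies(rex) & bird(rex) -> cold(rex)]; (12) [flies(rex) & mammal(rex) -> swims(rex)]. ⇒ new: cold(rex), swims(rex).
[4] (2) [swims(rex) -> open(rex)]; (7) [swims(rex) & valid(rex) -> red(rex)]. ⇒ new: open(rex), red(rex).
[5] (9) [open(rex) & metal(rex) -> signed(rex)]. ⇒ new: signed(rex).
[6] (3) [signed(rex) & active(rex) -> stale(rex)]. ⇒ new: stale(rex).
Fixed point reached. blue(rex) is concluded only by (5); (5) needs small(rex) (never derived).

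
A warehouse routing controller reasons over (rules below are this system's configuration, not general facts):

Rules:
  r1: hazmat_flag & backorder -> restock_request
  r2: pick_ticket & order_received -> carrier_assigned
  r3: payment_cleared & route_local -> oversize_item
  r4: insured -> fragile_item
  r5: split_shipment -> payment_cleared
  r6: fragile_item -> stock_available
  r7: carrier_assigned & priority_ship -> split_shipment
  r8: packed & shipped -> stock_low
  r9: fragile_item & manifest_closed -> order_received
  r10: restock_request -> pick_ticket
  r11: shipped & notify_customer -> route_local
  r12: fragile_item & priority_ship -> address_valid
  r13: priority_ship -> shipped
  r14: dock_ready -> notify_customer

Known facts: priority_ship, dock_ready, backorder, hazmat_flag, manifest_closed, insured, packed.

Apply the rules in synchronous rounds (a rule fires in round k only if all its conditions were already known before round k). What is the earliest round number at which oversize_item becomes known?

6

Round 1: r1 [hazmat_flag & backorder -> restock_request]; r4 [insured -> fragile_item]; r13 [priority_ship -> shipped]; r14 [dock_ready -> notify_customer]. New: restock_request, fragile_item, shipped, notify_customer.
Round 2: r6 [fragile_item -> stock_available]; r8 [packed & shipped -> stock_low]; r9 [fragile_item & manifest_closed -> order_received]; r10 [restock_request -> pick_ticket]; r11 [shipped & notify_customer -> route_local]; r12 [fragile_item & priority_ship -> address_valid]. New: stock_available, stock_low, order_received, pick_ticket, route_local, address_valid.
Round 3: r2 [pick_ticket & order_received -> carrier_assigned]. New: carrier_assigned.
Round 4: r7 [carrier_assigned & priority_ship -> split_shipment]. New: split_shipment.
Round 5: r5 [split_shipment -> payment_cleared]. New: payment_cleared.
Round 6: r3 [payment_cleared & route_local -> oversize_item]. New: oversize_item.
oversize_item first appears in round 6.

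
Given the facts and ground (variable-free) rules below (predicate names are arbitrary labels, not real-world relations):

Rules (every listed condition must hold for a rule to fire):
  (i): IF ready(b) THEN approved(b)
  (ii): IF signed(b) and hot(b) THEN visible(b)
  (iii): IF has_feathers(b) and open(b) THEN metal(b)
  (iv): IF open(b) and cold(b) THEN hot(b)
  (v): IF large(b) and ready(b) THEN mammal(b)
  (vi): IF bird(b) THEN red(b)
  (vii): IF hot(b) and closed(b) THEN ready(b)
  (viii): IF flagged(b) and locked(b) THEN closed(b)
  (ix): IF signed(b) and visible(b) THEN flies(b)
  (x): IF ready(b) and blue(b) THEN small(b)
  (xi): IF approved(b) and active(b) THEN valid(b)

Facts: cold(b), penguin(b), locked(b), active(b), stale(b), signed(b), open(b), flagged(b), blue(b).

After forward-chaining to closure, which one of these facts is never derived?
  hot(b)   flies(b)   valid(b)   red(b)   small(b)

red(b)

Round 1: (iv) [IF open(b) and cold(b) THEN hot(b)]; (viii) [IF flagged(b) and locked(b) THEN closed(b)]. Adds hot(b), closed(b).
Round 2: (ii) [IF signed(b) and hot(b) THEN visible(b)]; (vii) [IF hot(b) and closed(b) THEN ready(b)]. Adds visible(b), ready(b).
Round 3: (i) [IF ready(b) THEN approved(b)]; (ix) [IF signed(b) and visible(b) THEN flies(b)]; (x) [IF ready(b) and blue(b) THEN small(b)]. Adds approved(b), flies(b), small(b).
Round 4: (xi) [IF approved(b) and active(b) THEN valid(b)]. Adds valid(b).
Derived: small(b) (round 3), flies(b) (round 3), hot(b) (round 1), valid(b) (round 4). red(b) never appears in any round.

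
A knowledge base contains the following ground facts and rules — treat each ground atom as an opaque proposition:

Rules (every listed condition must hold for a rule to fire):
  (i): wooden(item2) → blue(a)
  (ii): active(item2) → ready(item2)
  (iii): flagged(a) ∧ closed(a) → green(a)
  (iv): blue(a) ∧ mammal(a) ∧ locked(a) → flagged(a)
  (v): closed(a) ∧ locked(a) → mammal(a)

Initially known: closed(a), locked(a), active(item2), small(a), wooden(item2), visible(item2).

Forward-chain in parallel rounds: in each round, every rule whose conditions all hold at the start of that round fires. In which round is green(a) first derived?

Round 1: (i) [wooden(item2) → blue(a)]; (ii) [active(item2) → ready(item2)]; (v) [closed(a) ∧ locked(a) → mammal(a)]. New: blue(a), ready(item2), mammal(a).
Round 2: (iv) [blue(a) ∧ mammal(a) ∧ locked(a) → flagged(a)]. New: flagged(a).
Round 3: (iii) [flagged(a) ∧ closed(a) → green(a)]. New: green(a).
green(a) first appears in round 3.

3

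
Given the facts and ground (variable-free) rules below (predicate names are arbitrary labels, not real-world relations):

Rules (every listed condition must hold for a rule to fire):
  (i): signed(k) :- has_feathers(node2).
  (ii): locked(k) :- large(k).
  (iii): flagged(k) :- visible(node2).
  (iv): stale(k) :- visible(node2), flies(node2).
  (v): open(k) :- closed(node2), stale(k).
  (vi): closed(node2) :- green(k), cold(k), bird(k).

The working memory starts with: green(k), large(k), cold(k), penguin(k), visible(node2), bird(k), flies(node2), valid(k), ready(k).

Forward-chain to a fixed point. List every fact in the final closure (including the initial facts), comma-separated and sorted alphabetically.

Round 1 — (ii), (iii), (iv), (vi), derive locked(k), flagged(k), stale(k), closed(node2).
Round 2 — (v), derive open(k).

bird(k), closed(node2), cold(k), flagged(k), flies(node2), green(k), large(k), locked(k), open(k), penguin(k), ready(k), stale(k), valid(k), visible(node2)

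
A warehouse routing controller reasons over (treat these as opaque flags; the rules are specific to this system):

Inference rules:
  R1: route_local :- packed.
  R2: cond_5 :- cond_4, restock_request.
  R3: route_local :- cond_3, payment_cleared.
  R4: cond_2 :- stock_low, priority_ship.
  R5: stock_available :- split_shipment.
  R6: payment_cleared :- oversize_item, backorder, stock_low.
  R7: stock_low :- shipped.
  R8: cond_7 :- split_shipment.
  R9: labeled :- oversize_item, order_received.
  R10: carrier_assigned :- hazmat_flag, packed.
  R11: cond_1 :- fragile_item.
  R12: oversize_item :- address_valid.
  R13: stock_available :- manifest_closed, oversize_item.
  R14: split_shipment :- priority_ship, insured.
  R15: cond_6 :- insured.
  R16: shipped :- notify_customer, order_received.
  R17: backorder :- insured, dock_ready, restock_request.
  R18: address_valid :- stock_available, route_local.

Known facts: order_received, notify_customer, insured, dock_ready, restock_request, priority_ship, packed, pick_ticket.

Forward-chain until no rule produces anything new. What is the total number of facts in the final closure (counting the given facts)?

21

Round 1: R1 [route_local :- packed.]; R14 [split_shipment :- priority_ship, insured.]; R15 [cond_6 :- insured.]; R16 [shipped :- notify_customer, order_received.]; R17 [backorder :- insured, dock_ready, restock_request.]. New: route_local, split_shipment, cond_6, shipped, backorder.
Round 2: R5 [stock_available :- split_shipment.]; R7 [stock_low :- shipped.]; R8 [cond_7 :- split_shipment.]. New: stock_available, stock_low, cond_7.
Round 3: R4 [cond_2 :- stock_low, priority_ship.]; R18 [address_valid :- stock_available, route_local.]. New: cond_2, address_valid.
Round 4: R12 [oversize_item :- address_valid.]. New: oversize_item.
Round 5: R6 [payment_cleared :- oversize_item, backorder, stock_low.]; R9 [labeled :- oversize_item, order_received.]. New: payment_cleared, labeled.
Closure: {address_valid, backorder, cond_2, cond_6, cond_7, dock_ready, insured, labeled, notify_customer, order_received, oversize_item, packed, payment_cleared, pick_ticket, priority_ship, restock_request, route_local, shipped, split_shipment, stock_available, stock_low} — 21 facts.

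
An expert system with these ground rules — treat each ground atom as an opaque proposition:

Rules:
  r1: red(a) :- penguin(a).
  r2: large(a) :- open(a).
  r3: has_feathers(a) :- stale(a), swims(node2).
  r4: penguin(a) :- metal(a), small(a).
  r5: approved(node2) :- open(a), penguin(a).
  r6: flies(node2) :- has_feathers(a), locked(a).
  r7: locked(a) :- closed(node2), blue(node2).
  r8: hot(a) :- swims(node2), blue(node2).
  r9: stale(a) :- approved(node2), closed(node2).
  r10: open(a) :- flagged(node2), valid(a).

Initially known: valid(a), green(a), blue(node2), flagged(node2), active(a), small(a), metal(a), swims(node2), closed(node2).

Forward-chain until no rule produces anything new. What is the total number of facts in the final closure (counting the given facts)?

Round 1: r4 [penguin(a) :- metal(a), small(a).]; r7 [locked(a) :- closed(node2), blue(node2).]; r8 [hot(a) :- swims(node2), blue(node2).]; r10 [open(a) :- flagged(node2), valid(a).]. Adds penguin(a), locked(a), hot(a), open(a).
Round 2: r1 [red(a) :- penguin(a).]; r2 [large(a) :- open(a).]; r5 [approved(node2) :- open(a), penguin(a).]. Adds red(a), large(a), approved(node2).
Round 3: r9 [stale(a) :- approved(node2), closed(node2).]. Adds stale(a).
Round 4: r3 [has_feathers(a) :- stale(a), swims(node2).]. Adds has_feathers(a).
Round 5: r6 [flies(node2) :- has_feathers(a), locked(a).]. Adds flies(node2).
Closure: {active(a), approved(node2), blue(node2), closed(node2), flagged(node2), flies(node2), green(a), has_feathers(a), hot(a), large(a), locked(a), metal(a), open(a), penguin(a), red(a), small(a), stale(a), swims(node2), valid(a)} — 19 facts.

19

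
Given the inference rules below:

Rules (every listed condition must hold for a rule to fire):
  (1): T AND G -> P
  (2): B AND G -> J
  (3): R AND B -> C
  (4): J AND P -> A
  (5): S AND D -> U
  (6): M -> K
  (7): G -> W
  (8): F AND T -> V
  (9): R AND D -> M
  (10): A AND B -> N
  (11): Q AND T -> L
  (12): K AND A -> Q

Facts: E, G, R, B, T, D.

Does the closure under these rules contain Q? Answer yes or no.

[1] (1) [T AND G -> P]; (2) [B AND G -> J]; (3) [R AND B -> C]; (7) [G -> W]; (9) [R AND D -> M]. ⇒ new: P, J, C, W, M.
[2] (4) [J AND P -> A]; (6) [M -> K]. ⇒ new: A, K.
[3] (10) [A AND B -> N]; (12) [K AND A -> Q]. ⇒ new: N, Q.
[4] (11) [Q AND T -> L]. ⇒ new: L.
Q appears in round 3, so it is derivable.

yes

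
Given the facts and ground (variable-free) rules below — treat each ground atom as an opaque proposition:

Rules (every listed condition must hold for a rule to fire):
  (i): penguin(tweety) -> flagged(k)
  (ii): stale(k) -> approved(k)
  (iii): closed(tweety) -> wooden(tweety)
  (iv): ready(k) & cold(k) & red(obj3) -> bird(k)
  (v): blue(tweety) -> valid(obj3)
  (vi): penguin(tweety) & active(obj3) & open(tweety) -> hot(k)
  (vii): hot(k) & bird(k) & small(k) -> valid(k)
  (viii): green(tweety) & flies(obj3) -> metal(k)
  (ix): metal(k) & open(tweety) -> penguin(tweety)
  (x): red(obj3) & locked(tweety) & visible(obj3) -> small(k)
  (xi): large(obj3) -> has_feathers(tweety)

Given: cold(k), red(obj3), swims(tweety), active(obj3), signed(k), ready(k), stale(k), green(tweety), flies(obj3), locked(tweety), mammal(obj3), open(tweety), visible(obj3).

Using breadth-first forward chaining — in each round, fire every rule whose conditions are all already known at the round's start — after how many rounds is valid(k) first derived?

4

Round 1 — (ii), (iv), (viii), (x), derive approved(k), bird(k), metal(k), small(k).
Round 2 — (ix), derive penguin(tweety).
Round 3 — (i), (vi), derive flagged(k), hot(k).
Round 4 — (vii), derive valid(k).
valid(k) first appears in round 4.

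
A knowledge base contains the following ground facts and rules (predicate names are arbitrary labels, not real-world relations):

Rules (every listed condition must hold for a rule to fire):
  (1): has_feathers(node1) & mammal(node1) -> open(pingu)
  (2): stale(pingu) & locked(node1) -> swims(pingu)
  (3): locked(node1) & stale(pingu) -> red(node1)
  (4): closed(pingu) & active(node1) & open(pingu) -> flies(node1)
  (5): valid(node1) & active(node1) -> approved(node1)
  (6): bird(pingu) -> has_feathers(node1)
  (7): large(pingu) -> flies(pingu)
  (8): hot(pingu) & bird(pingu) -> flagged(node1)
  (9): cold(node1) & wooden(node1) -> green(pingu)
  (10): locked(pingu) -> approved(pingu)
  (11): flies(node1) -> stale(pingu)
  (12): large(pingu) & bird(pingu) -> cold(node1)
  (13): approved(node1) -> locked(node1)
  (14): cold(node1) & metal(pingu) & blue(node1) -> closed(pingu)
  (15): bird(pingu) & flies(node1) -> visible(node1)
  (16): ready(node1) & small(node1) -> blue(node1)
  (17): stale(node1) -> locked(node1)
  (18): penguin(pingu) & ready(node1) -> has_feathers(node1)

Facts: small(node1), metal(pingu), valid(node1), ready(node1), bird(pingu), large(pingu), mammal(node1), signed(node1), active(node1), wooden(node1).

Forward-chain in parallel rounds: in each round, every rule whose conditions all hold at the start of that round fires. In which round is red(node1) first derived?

5

Round 1: (5) [valid(node1) & active(node1) -> approved(node1)]; (6) [bird(pingu) -> has_feathers(node1)]; (7) [large(pingu) -> flies(pingu)]; (12) [large(pingu) & bird(pingu) -> cold(node1)]; (16) [ready(node1) & small(node1) -> blue(node1)]. Adds approved(node1), has_feathers(node1), flies(pingu), cold(node1), blue(node1).
Round 2: (1) [has_feathers(node1) & mammal(node1) -> open(pingu)]; (9) [cold(node1) & wooden(node1) -> green(pingu)]; (13) [approved(node1) -> locked(node1)]; (14) [cold(node1) & metal(pingu) & blue(node1) -> closed(pingu)]. Adds open(pingu), green(pingu), locked(node1), closed(pingu).
Round 3: (4) [closed(pingu) & active(node1) & open(pingu) -> flies(node1)]. Adds flies(node1).
Round 4: (11) [flies(node1) -> stale(pingu)]; (15) [bird(pingu) & flies(node1) -> visible(node1)]. Adds stale(pingu), visible(node1).
Round 5: (2) [stale(pingu) & locked(node1) -> swims(pingu)]; (3) [locked(node1) & stale(pingu) -> red(node1)]. Adds swims(pingu), red(node1).
red(node1) first appears in round 5.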